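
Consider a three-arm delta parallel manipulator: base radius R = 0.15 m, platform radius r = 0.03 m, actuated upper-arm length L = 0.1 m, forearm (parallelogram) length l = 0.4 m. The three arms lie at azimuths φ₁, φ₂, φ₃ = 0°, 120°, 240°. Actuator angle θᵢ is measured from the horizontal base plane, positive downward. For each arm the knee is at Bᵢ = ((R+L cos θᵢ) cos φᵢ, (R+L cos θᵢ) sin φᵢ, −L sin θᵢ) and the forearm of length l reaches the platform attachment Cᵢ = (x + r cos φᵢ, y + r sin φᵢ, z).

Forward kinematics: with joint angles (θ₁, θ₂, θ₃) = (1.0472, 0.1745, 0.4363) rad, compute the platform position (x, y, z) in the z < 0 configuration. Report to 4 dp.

(-0.0974, 0.0272, -0.3829)

φ1=0.0°: virtual centre (0.1700, 0.0000, -0.0866), radius l
centre 2 = (0.2185·cos120.0°, 0.2185·sin120.0°, -0.0174) = (-0.1092, 0.1892, -0.0174)
arm 3 at φ=240.0°: e+L cos θ3 = 0.2106;  centre 3 = (-0.1053, -0.1824, -0.0423)
|centre ₂|²−|centre ₁|² = 0.0116;  |centre ₃|²−|centre ₁|² = 0.0098
[-0.5585 0.3784 0.1385]·P = 0.0116;  [-0.5506 -0.3648 0.0887]·P = 0.0098
det = 0.4121;  x = -0.0193+0.2040z,  y = 0.0023+-0.0648z
quadratic in z: (1.0458)z²+(0.0957)z+(-0.1167)=0, √Δ=0.7052 → z ∈ {-0.3829, 0.2914}; z = -0.3829 (taking z<0)
x = -0.0974, y = 0.0272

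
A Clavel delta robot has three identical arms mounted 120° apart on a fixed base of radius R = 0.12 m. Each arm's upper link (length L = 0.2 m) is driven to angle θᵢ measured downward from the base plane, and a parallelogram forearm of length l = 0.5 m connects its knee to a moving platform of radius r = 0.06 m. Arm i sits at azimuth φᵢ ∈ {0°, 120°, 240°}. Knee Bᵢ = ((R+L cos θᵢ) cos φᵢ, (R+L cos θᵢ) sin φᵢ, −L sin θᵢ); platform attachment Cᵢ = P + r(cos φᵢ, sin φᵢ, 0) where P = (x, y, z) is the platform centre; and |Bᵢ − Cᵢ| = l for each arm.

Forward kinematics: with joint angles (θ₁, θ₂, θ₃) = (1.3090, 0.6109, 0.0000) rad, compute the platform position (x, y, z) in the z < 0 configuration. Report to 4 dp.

arm 1 at φ=0.0°: (R−r)+L cos θ1 = 0.1118;  centre 1 = (0.1118, 0.0000, -0.1932)
centre 2 = (0.2238·cos120.0°, 0.2238·sin120.0°, -0.1147) = (-0.1119, 0.1938, -0.1147)
arm 3 at φ=240.0°: (R−r)+L cos θ3 = 0.2600;  centre 3 = (-0.1300, -0.2252, 0.0000)
subtract pairs → two planes through P
[-0.4474 0.3877 0.1569]·P = 0.0134;  [-0.4835 -0.4503 0.3864]·P = 0.0178
Cramer: x(z) = -0.0333+0.5669z;  y(z) = -0.0037+0.2493z
quadratic in z: (1.3835)z²+(0.2200)z+(-0.1916)=0, √Δ=1.0530 → z ∈ {-0.4601, 0.3010}; z = -0.4601 (taking z<0)
x = -0.2941, y = -0.1185

(-0.2941, -0.1185, -0.4601)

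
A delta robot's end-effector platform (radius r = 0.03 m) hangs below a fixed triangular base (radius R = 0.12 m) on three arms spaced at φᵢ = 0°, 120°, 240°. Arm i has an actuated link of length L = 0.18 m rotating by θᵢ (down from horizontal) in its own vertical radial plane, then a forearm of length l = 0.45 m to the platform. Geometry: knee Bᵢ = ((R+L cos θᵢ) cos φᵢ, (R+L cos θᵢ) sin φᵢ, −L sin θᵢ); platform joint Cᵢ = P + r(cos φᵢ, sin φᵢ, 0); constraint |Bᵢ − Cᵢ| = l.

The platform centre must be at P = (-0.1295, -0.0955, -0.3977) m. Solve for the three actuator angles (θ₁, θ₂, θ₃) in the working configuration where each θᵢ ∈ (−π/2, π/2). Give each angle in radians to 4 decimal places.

θ₁ = 0.7854, θ₂ = 0.4364, θ₃ = -0.1745

arm 1 (φ=0.0°): x'=-0.1295, y'=-0.0955
  e−x'=0.2195;  (l²−L²−(e−x')²−y'²−z²)/2L = -0.1260
  γ=atan2(-0.3977,0.2195)=-1.0665;  ψ=arccos(-0.2774)=1.8519;  θ1=γ+ψ≈0.7854
rotate P by −φ2: (-0.0180, 0.1599, -0.3977)
  A cos θ + B sin θ = C:  0.1080·cos θ + -0.3977·sin θ = -0.0702
  √(A²+B²)=0.4121;  θ2 = -1.3057+1.7421 ≈ 0.4364
rotate P by −φ3: (0.1475, -0.0644, -0.3977)
  e−x'=-0.0575;  (l²−L²−(e−x')²−y'²−z²)/2L = 0.0125
  γ=atan2(-0.3977,-0.0575)=-1.7143;  ψ=arccos(0.0310)=1.5398;  θ3=γ+ψ≈-0.1745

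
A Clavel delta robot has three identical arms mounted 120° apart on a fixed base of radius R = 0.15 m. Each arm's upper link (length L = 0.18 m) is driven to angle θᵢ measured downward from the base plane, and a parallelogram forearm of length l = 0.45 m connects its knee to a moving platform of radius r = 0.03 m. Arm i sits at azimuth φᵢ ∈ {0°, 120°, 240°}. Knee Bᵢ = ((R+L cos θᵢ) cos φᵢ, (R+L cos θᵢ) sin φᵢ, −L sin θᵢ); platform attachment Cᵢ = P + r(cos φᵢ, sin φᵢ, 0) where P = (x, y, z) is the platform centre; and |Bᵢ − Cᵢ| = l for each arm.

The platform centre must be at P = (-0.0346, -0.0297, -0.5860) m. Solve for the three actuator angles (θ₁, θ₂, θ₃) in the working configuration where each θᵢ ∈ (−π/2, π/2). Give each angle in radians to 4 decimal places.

rotate P by −φ1: (-0.0346, -0.0297, -0.5860)
  A=0.1546, B=-0.5860, C=(l²−L²−A²−y'²−z²)/(2L)=-0.5502
  √(A²+B²)=0.6061;  θ1 = -1.3129+2.7090 ≈ 1.3961
φ2=120.0° → target in arm frame (-0.0084, 0.0448)
  A cos θ + B sin θ = C:  0.1284·cos θ + -0.5860·sin θ = -0.5328
  γ=atan2(-0.5860,0.1284)=-1.3551;  ψ=arccos(-0.8881)=2.6640;  θ2=γ+ψ≈1.3089
φ3=240.0° → target in arm frame (0.0430, -0.0151)
  e−x'=0.0770;  (l²−L²−(e−x')²−y'²−z²)/2L = -0.4985
  γ=atan2(-0.5860,0.0770)=-1.4402;  ψ=arccos(-0.8434)=2.5744;  θ3=γ+ψ≈1.1342

θ₁ = 1.3961, θ₂ = 1.3089, θ₃ = 1.1342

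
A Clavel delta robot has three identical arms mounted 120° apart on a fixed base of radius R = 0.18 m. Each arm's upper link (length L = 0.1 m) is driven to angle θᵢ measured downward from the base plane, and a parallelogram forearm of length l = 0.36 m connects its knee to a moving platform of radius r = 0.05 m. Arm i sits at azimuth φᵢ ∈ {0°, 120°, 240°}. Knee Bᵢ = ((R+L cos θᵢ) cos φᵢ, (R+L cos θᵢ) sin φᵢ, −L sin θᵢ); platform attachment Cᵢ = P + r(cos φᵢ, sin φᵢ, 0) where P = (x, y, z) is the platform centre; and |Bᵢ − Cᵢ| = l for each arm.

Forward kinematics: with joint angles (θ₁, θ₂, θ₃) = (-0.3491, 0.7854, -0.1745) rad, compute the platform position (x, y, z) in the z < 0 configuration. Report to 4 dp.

φ1=0.0°: virtual centre (0.2240, 0.0000, 0.0342), radius l
φ2=120.0°: virtual centre (-0.1004, 0.1738, -0.0707), radius l
arm 3 at φ=240.0°: e+L cos θ3 = 0.2285;  O3 = (-0.1142, -0.1979, 0.0174)
eliminate P² terms by subtracting sphere 1 from 2 and 3
[-0.6486 0.3476 -0.2098]·P = -0.0060;  [-0.6764 -0.3957 -0.0337]·P = 0.0012
Cramer: x(z) = 0.0040-0.1926z;  y(z) = -0.0099+0.2441z
quadratic in z: (1.0967)z²+(0.0115)z+(-0.0800)=0, √Δ=0.5924 → z ∈ {-0.2753, 0.2648}; z = -0.2753 (taking z<0)
x = 0.0571, y = -0.0771

(0.0571, -0.0771, -0.2753)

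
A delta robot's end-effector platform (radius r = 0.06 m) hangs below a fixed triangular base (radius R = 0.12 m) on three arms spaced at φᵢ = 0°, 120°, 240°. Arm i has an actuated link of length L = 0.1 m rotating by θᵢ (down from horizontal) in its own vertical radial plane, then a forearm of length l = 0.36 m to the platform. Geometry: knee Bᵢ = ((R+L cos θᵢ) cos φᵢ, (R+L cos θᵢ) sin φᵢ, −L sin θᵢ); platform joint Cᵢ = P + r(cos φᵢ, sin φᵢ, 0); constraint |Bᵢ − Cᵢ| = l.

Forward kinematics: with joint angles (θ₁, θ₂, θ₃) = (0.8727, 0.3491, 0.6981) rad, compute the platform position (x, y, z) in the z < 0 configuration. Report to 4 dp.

arm 1 at φ=0.0°: ρ1 = 0.1243;  centre 1 = (0.1243, 0.0000, -0.0766)
centre 2 = (0.1540·cos120.0°, 0.1540·sin120.0°, -0.0342) = (-0.0770, 0.1333, -0.0342)
arm 3 at φ=240.0°: ρ3 = 0.1366;  centre 3 = (-0.0683, -0.1183, -0.0643)
subtract pairs → two planes through P
linear system: -0.4025x+0.2667y = 0.0036−0.0848z; -0.3852x+-0.2366y = 0.0015−0.0247z
Cramer: x(z) = -0.0063+0.1346z;  y(z) = 0.0039-0.1149z
quadratic in z: (1.0313)z²+(0.1172)z+(-0.1067)=0, √Δ=0.6736 → z ∈ {-0.3834, 0.2698}; z = -0.3834 (taking z<0)
x = -0.0579, y = 0.0480

(-0.0579, 0.0480, -0.3834)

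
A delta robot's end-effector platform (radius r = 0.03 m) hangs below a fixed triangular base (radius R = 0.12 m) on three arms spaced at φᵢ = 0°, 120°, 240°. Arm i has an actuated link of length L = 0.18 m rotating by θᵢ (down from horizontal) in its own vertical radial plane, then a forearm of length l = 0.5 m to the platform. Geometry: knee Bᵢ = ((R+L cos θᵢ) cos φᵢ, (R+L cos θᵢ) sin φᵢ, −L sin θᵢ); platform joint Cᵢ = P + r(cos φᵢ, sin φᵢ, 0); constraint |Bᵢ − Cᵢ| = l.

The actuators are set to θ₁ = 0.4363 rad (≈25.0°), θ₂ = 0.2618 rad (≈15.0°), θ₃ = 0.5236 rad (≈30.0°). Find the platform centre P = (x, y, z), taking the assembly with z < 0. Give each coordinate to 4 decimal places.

(-0.0095, 0.0525, -0.4983)

centre 1 = (0.2531·cos0.0°, 0.2531·sin0.0°, -0.0761) = (0.2531, 0.0000, -0.0761)
φ2=120.0°: virtual centre (-0.1319, 0.2285, -0.0466), radius l
φ3=240.0°: virtual centre (-0.1229, -0.2129, -0.0900), radius l
|centre ₂|²−|centre ₁|² = 0.0019;  |centre ₃|²−|centre ₁|² = -0.0013
plane₁₂: -0.7701x+0.4570y+0.0590z = 0.0019
Cramer: x(z) = -0.0003+0.0184z;  y(z) = 0.0037-0.0980z
into |P−centre ₁|² = l²: 1.0099z² + 0.1421z + -0.1800 = 0;  Δ = 0.7471;  z = -0.4983 or 0.3576 → z<0 root = -0.4983
x = -0.0095, y = 0.0525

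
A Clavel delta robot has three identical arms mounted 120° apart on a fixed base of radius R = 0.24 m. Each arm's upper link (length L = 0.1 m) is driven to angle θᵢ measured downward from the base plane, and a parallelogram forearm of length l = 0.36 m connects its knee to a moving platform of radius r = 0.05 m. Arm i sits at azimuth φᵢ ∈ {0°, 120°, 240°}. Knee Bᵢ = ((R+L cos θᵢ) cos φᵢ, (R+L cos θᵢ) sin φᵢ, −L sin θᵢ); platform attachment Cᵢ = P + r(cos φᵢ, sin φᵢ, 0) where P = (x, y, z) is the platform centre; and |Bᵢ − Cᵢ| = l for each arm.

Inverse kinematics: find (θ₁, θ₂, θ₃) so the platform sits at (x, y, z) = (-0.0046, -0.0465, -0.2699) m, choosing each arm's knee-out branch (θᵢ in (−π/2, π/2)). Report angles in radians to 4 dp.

rotate P by −φ1: (-0.0046, -0.0465, -0.2699)
  A=0.1946, B=-0.2699, C=(l²−L²−A²−y'²−z²)/(2L)=0.0336
  θ1 = atan2(B,A) + arccos(C/0.3327) = 0.5235
φ2=120.0° → target in arm frame (-0.0380, 0.0272)
  e−x'=0.2280;  (l²−L²−(e−x')²−y'²−z²)/2L = -0.0298
  γ=atan2(-0.2699,0.2280)=-0.8694;  ψ=arccos(-0.0843)=1.6552;  θ2=γ+ψ≈0.7858
φ3=240.0° → target in arm frame (0.0426, 0.0193)
  A cos θ + B sin θ = C:  0.1474·cos θ + -0.2699·sin θ = 0.1232
  γ=atan2(-0.2699,0.1474)=-1.0708;  ψ=arccos(0.4007)=1.1585;  θ3=γ+ψ≈0.0877

θ₁ = 0.5235, θ₂ = 0.7858, θ₃ = 0.0877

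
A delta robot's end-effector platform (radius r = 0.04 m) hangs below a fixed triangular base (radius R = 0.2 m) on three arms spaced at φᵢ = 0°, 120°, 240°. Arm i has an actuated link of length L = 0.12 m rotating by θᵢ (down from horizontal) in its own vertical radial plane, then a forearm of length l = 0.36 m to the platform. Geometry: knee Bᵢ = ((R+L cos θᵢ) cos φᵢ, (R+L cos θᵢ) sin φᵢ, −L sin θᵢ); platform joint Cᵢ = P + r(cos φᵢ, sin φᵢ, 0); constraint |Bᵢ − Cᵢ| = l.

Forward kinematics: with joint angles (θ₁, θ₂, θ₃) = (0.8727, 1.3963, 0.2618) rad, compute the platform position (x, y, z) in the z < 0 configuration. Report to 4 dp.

(0.0006, -0.1131, -0.3386)

O1 = (0.2371·cos0.0°, 0.2371·sin0.0°, -0.0919) = (0.2371, 0.0000, -0.0919)
arm 2 at φ=120.0°: ρ2 = 0.1808;  O2 = (-0.0904, 0.1566, -0.1182)
arm 3 at φ=240.0°: ρ3 = 0.2759;  O3 = (-0.1380, -0.2389, -0.0311)
|O₂|²−|O₁|² = -0.0180;  |O₃|²−|O₁|² = 0.0124
plane₁₂: -0.6551x+0.3132y+-0.0525z = -0.0180
Cramer: x(z) = 0.0086+0.0238z;  y(z) = -0.0395+0.2174z
into |P−O₁|² = l²: 1.0478z² + 0.1558z + -0.0674 = 0;  Δ = 0.3066;  z = -0.3386 or 0.1899 → z<0 root = -0.3386
x = 0.0006, y = -0.1131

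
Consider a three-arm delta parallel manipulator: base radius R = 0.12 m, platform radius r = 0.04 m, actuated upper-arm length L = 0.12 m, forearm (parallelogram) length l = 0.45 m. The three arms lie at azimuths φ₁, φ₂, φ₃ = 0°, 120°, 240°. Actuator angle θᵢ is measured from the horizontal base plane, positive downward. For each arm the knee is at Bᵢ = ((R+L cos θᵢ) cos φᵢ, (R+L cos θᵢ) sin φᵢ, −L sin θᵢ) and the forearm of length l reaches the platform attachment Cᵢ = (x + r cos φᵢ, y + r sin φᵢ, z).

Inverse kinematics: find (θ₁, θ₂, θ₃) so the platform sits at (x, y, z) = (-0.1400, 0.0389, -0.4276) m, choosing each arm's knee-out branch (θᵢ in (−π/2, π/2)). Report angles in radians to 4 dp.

arm 1 (φ=0.0°): x'=-0.1400, y'=0.0389
  e−x'=0.2200;  (l²−L²−(e−x')²−y'²−z²)/2L = -0.1861
  γ=atan2(-0.4276,0.2200)=-1.0956;  ψ=arccos(-0.3869)=1.9681;  θ1=γ+ψ≈0.8725
φ2=120.0° → target in arm frame (0.1037, 0.1018)
  e−x'=-0.0237;  (l²−L²−(e−x')²−y'²−z²)/2L = -0.0236
  θ2 = atan2(B,A) + arccos(C/0.4283) = -0.0002
φ3=240.0° → target in arm frame (0.0363, -0.1407)
  A cos θ + B sin θ = C:  0.0437·cos θ + -0.4276·sin θ = -0.0685
  γ=atan2(-0.4276,0.0437)=-1.4690;  ψ=arccos(-0.1594)=1.7309;  θ3=γ+ψ≈0.2619

θ₁ = 0.8725, θ₂ = -0.0002, θ₃ = 0.2619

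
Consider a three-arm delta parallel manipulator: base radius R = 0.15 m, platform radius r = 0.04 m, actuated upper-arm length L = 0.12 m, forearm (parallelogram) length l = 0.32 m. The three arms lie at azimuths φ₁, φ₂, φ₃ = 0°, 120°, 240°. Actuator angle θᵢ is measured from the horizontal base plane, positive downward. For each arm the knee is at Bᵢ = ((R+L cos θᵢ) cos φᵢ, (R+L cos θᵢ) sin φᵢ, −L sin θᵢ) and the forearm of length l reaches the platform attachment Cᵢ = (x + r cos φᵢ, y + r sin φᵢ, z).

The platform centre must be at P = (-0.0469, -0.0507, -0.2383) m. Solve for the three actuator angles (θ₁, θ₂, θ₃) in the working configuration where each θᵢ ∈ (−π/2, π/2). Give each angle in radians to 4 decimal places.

θ₁ = 0.5235, θ₂ = 0.3494, θ₃ = -0.3487

arm 1 (φ=0.0°): x'=-0.0469, y'=-0.0507
  e−x'=0.1569;  (l²−L²−(e−x')²−y'²−z²)/2L = 0.0168
  γ=atan2(-0.2383,0.1569)=-0.9885;  ψ=arccos(0.0588)=1.5120;  θ1=γ+ψ≈0.5235
arm 2 (φ=120.0°): x'=-0.0205, y'=0.0660
  A cos θ + B sin θ = C:  0.1305·cos θ + -0.2383·sin θ = 0.0410
  θ2 = atan2(B,A) + arccos(C/0.2717) = 0.3494
arm 3 (φ=240.0°): x'=0.0674, y'=-0.0153
  A=0.0426, B=-0.2383, C=(l²−L²−A²−y'²−z²)/(2L)=0.1215
  γ=atan2(-0.2383,0.0426)=-1.3937;  ψ=arccos(0.5019)=1.0450;  θ3=γ+ψ≈-0.3487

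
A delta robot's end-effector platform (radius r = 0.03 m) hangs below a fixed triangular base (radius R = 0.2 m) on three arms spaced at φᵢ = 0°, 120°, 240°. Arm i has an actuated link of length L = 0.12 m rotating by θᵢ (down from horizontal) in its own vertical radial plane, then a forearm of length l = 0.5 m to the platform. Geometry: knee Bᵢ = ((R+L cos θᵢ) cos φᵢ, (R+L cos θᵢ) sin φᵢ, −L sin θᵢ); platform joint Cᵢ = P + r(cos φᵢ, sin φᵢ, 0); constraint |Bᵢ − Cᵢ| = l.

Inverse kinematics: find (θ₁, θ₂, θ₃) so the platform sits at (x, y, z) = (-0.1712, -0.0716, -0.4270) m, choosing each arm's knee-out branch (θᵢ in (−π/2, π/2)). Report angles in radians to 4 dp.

θ₁ = 1.2216, θ₂ = 0.3492, θ₃ = -0.3493

rotate P by −φ1: (-0.1712, -0.0716, -0.4270)
  A cos θ + B sin θ = C:  0.3412·cos θ + -0.4270·sin θ = -0.2845
  √(A²+B²)=0.5466;  θ1 = -0.8966+2.1182 ≈ 1.2216
φ2=120.0° → target in arm frame (0.0236, 0.1841)
  e−x'=0.1464;  (l²−L²−(e−x')²−y'²−z²)/2L = -0.0085
  γ=atan2(-0.4270,0.1464)=-1.2405;  ψ=arccos(-0.0189)=1.5897;  θ2=γ+ψ≈0.3492
rotate P by −φ3: (0.1476, -0.1125, -0.4270)
  e−x'=0.0224;  (l²−L²−(e−x')²−y'²−z²)/2L = 0.1672
  √(A²+B²)=0.4276;  θ3 = -1.5184+1.1691 ≈ -0.3493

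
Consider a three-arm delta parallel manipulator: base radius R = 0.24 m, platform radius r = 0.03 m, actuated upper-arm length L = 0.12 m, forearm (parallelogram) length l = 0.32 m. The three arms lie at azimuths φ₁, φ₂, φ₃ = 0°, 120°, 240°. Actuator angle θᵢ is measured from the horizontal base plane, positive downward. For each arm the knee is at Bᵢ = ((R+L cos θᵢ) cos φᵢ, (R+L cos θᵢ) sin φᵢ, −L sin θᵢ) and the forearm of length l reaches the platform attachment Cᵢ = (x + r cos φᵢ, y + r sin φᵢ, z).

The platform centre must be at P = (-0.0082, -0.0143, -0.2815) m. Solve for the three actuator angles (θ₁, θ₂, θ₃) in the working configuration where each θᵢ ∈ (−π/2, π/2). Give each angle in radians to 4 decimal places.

φ1=0.0° → target in arm frame (-0.0082, -0.0143)
  A=0.2182, B=-0.2815, C=(l²−L²−A²−y'²−z²)/(2L)=-0.1627
  θ1 = atan2(B,A) + arccos(C/0.3562) = 1.1339
arm 2 (φ=120.0°): x'=-0.0083, y'=0.0143
  e−x'=0.2183;  (l²−L²−(e−x')²−y'²−z²)/2L = -0.1629
  θ2 = atan2(B,A) + arccos(C/0.3562) = 1.1345
rotate P by −φ3: (0.0165, 0.0000, -0.2815)
  A=0.1935, B=-0.2815, C=(l²−L²−A²−y'²−z²)/(2L)=-0.1195
  √(A²+B²)=0.3416;  θ3 = -0.9685+1.9283 ≈ 0.9598

θ₁ = 1.1339, θ₂ = 1.1345, θ₃ = 0.9598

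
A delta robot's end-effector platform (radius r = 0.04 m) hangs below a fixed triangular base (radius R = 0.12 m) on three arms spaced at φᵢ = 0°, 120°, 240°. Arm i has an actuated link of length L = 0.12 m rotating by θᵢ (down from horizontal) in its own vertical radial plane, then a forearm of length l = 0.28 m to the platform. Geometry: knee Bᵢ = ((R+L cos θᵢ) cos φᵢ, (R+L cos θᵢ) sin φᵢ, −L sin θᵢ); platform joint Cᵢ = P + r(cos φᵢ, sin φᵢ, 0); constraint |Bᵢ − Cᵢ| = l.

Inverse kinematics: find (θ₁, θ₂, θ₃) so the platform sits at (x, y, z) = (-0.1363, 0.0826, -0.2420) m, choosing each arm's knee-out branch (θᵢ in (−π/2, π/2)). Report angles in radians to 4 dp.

rotate P by −φ1: (-0.1363, 0.0826, -0.2420)
  e−x'=0.2163;  (l²−L²−(e−x')²−y'²−z²)/2L = -0.2007
  θ1 = atan2(B,A) + arccos(C/0.3246) = 1.3961
rotate P by −φ2: (0.1397, 0.0767, -0.2420)
  A=-0.0597, B=-0.2420, C=(l²−L²−A²−y'²−z²)/(2L)=-0.0167
  θ2 = atan2(B,A) + arccos(C/0.2493) = -0.1746
arm 3 (φ=240.0°): x'=-0.0034, y'=-0.1593
  e−x'=0.0834;  (l²−L²−(e−x')²−y'²−z²)/2L = -0.1121
  γ=atan2(-0.2420,0.0834)=-1.2390;  ψ=arccos(-0.4380)=2.0242;  θ3=γ+ψ≈0.7852

θ₁ = 1.3961, θ₂ = -0.1746, θ₃ = 0.7852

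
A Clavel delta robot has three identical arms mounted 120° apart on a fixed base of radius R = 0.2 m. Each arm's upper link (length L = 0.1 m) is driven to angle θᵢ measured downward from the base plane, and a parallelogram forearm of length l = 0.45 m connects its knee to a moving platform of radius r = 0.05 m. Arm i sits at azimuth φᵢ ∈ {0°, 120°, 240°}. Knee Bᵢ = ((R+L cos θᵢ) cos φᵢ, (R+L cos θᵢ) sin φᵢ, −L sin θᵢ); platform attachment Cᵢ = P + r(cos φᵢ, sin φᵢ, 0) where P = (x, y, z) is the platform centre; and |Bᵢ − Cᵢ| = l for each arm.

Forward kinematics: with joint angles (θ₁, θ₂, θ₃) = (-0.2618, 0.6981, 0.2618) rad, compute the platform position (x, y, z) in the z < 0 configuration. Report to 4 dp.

(0.0810, -0.0458, -0.3900)

arm 1 at φ=0.0°: e+L cos θ1 = 0.2466;  O1 = (0.2466, 0.0000, 0.0259)
O2 = (0.2266·cos120.0°, 0.2266·sin120.0°, -0.0643) = (-0.1133, 0.1962, -0.0643)
arm 3 at φ=240.0°: e+L cos θ3 = 0.2466;  O3 = (-0.1233, -0.2136, -0.0259)
|O₂|²−|O₁|² = -0.0060;  |O₃|²−|O₁|² = 0.0000
plane₁₂: -0.7198x+0.3925y+-0.1803z = -0.0060
Cramer: x(z) = 0.0043-0.1968z;  y(z) = -0.0074+0.0985z
into |P−O₁|² = l²: 1.0484z² + 0.0422z + -0.1431 = 0;  Δ = 0.6017;  z = -0.3900 or 0.3498 → z<0 root = -0.3900
x = 0.0810, y = -0.0458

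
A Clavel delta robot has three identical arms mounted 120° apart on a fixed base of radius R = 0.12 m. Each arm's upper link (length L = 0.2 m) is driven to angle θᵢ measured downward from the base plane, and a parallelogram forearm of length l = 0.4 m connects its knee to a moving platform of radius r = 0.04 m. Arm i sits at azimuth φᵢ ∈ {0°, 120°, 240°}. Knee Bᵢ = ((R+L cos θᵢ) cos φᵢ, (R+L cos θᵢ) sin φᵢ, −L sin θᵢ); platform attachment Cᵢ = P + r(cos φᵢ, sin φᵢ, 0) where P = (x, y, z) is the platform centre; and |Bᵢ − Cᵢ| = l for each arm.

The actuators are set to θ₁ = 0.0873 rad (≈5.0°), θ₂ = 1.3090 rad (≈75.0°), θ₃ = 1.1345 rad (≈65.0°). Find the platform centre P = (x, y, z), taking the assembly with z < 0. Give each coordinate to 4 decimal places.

(0.2294, -0.0440, -0.4119)

φ1=0.0°: virtual centre (0.2792, 0.0000, -0.0174), radius l
φ2=120.0°: virtual centre (-0.0659, 0.1141, -0.1932), radius l
φ3=240.0°: virtual centre (-0.0823, -0.1425, -0.1813), radius l
subtract pairs → two planes through P
[-0.6902 0.2282 -0.3515]·P = -0.0236;  [-0.7230 -0.2850 -0.3277]·P = -0.0184
det = 0.3617;  x = 0.0302+-0.4837z,  y = -0.0121+0.0773z
sphere 1 gives Az²+Bz+C=0 with A=1.2399, B=0.2739, C=-0.0975;  B²−4AC=0.5587;  roots -0.4119, 0.1909;  negative root z = -0.4119
x = 0.2294, y = -0.0440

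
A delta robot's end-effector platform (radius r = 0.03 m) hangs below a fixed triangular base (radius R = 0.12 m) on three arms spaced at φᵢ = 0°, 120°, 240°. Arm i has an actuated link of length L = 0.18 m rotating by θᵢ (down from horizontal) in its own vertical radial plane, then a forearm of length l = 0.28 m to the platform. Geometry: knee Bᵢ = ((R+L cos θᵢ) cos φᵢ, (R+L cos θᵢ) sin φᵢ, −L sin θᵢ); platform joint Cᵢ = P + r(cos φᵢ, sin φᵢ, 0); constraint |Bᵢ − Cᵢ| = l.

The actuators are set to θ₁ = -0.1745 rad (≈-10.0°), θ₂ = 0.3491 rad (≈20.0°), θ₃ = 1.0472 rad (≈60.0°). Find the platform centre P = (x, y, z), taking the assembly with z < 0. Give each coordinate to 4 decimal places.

S1 = (0.2673·cos0.0°, 0.2673·sin0.0°, 0.0313) = (0.2673, 0.0000, 0.0313)
φ2=120.0°: virtual centre (-0.1296, 0.2244, -0.0616), radius l
arm 3 at φ=240.0°: (R−r)+L cos θ3 = 0.1800;  S3 = (-0.0900, -0.1559, -0.1559)
subtract pairs → two planes through P
[-0.7937 0.4488 -0.1856]·P = -0.0015;  [-0.7145 -0.3118 -0.3743]·P = -0.0157
det = 0.5682;  x = 0.0132+-0.3975z,  y = 0.0201+-0.2894z
into |P−S₁|² = l²: 1.2418z² + 0.1279z + -0.0125 = 0;  Δ = 0.0783;  z = -0.1642 or 0.0612 → z<0 root = -0.1642
x = 0.0785, y = 0.0676

(0.0785, 0.0676, -0.1642)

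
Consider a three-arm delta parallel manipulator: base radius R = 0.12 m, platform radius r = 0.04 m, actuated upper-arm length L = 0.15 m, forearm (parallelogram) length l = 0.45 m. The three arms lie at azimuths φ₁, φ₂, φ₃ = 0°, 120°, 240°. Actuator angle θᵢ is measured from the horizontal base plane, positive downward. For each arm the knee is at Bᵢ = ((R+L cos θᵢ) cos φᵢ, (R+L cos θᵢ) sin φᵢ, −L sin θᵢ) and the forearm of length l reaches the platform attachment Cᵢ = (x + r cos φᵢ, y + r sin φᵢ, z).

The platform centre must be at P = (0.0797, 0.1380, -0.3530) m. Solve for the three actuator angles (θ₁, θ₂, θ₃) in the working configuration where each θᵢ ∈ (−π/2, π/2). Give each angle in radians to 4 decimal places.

arm 1 (φ=0.0°): x'=0.0797, y'=0.1380
  A cos θ + B sin θ = C:  0.0003·cos θ + -0.3530·sin θ = 0.1212
  γ=atan2(-0.3530,0.0003)=-1.5699;  ψ=arccos(0.3432)=1.2205;  θ1=γ+ψ≈-0.3495
rotate P by −φ2: (0.0797, -0.1380, -0.3530)
  e−x'=0.0003;  (l²−L²−(e−x')²−y'²−z²)/2L = 0.1211
  √(A²+B²)=0.3530;  θ2 = -1.5698+1.2205 ≈ -0.3493
φ3=240.0° → target in arm frame (-0.1594, 0.0000)
  e−x'=0.2394;  (l²−L²−(e−x')²−y'²−z²)/2L = -0.0063
  θ3 = atan2(B,A) + arccos(C/0.4265) = 0.6107

θ₁ = -0.3495, θ₂ = -0.3493, θ₃ = 0.6107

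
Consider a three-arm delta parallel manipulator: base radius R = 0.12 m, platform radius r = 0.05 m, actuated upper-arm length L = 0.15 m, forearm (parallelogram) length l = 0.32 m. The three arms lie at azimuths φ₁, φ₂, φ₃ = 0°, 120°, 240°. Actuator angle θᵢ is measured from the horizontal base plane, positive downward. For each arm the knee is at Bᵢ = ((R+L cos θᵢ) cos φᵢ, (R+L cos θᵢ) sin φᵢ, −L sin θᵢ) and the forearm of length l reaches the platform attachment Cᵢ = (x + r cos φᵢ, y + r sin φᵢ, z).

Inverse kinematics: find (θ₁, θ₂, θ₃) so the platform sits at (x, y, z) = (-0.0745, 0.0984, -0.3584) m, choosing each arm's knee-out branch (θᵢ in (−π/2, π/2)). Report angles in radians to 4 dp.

φ1=0.0° → target in arm frame (-0.0745, 0.0984)
  A=0.1445, B=-0.3584, C=(l²−L²−A²−y'²−z²)/(2L)=-0.2637
  θ1 = atan2(B,A) + arccos(C/0.3864) = 1.1343
φ2=120.0° → target in arm frame (0.1225, 0.0153)
  A=-0.0525, B=-0.3584, C=(l²−L²−A²−y'²−z²)/(2L)=-0.1718
  θ2 = atan2(B,A) + arccos(C/0.3622) = 0.3488
arm 3 (φ=240.0°): x'=-0.0480, y'=-0.1137
  A=0.1180, B=-0.3584, C=(l²−L²−A²−y'²−z²)/(2L)=-0.2513
  θ3 = atan2(B,A) + arccos(C/0.3773) = 1.0469

θ₁ = 1.1343, θ₂ = 0.3488, θ₃ = 1.0469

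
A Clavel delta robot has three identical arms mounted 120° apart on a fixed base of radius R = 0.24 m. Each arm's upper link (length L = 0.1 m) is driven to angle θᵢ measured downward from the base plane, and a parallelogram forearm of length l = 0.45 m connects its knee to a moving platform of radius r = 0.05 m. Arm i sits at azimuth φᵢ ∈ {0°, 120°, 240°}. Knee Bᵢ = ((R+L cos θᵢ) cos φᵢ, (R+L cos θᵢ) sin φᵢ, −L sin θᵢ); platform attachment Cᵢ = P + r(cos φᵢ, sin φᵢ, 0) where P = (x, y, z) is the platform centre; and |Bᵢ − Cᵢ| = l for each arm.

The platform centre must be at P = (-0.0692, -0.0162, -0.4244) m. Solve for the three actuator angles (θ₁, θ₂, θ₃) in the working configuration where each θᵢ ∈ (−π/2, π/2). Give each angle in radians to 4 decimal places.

rotate P by −φ1: (-0.0692, -0.0162, -0.4244)
  A=0.2592, B=-0.4244, C=(l²−L²−A²−y'²−z²)/(2L)=-0.2753
  θ1 = atan2(B,A) + arccos(C/0.4973) = 1.1350
φ2=120.0° → target in arm frame (0.0206, 0.0680)
  A cos θ + B sin θ = C:  0.1694·cos θ + -0.4244·sin θ = -0.1047
  θ2 = atan2(B,A) + arccos(C/0.4570) = 0.6111
arm 3 (φ=240.0°): x'=0.0486, y'=-0.0518
  A=0.1414, B=-0.4244, C=(l²−L²−A²−y'²−z²)/(2L)=-0.0514
  θ3 = atan2(B,A) + arccos(C/0.4473) = 0.4368

θ₁ = 1.1350, θ₂ = 0.6111, θ₃ = 0.4368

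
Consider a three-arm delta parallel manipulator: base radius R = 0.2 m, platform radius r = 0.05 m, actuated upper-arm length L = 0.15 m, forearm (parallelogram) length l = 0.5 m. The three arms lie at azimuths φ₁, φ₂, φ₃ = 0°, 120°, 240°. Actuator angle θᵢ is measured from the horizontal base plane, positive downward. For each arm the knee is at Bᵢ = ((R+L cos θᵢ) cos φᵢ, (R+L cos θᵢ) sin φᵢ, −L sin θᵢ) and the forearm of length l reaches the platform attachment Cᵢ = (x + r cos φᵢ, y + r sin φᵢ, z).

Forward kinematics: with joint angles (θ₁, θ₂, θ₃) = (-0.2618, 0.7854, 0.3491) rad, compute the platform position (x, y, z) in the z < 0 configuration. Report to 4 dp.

φ1=0.0°: virtual centre (0.2949, 0.0000, 0.0388), radius l
φ2=120.0°: virtual centre (-0.1280, 0.2218, -0.1061), radius l
arm 3 at φ=240.0°: ρ3 = 0.2910;  centre 3 = (-0.1455, -0.2520, -0.0513)
eliminate P² terms by subtracting sphere 1 from 2 and 3
linear system: -0.8458x+0.4435y = -0.0116−-0.2898z; -0.8807x+-0.5039y = -0.0012−-0.1803z
Cramer: x(z) = 0.0078-0.2766z;  y(z) = -0.0113+0.1258z
quadratic in z: (1.0923)z²+(0.0783)z+(-0.1660)=0, √Δ=0.8551 → z ∈ {-0.4273, 0.3556}; z = -0.4273 (taking z<0)
x = 0.1260, y = -0.0651

(0.1260, -0.0651, -0.4273)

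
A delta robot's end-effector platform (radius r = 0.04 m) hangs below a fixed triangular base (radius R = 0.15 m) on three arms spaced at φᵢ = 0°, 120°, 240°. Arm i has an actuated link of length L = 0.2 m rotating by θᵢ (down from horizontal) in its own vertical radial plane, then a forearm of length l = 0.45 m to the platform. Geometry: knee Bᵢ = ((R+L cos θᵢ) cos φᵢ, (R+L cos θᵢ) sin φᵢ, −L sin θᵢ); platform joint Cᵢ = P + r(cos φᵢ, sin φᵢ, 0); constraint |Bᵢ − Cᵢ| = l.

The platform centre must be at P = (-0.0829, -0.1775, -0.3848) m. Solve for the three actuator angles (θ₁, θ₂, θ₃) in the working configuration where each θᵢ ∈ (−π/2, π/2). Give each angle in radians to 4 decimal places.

rotate P by −φ1: (-0.0829, -0.1775, -0.3848)
  A=0.1929, B=-0.3848, C=(l²−L²−A²−y'²−z²)/(2L)=-0.1357
  θ1 = atan2(B,A) + arccos(C/0.4304) = 0.7855
arm 2 (φ=120.0°): x'=-0.1123, y'=0.1605
  e−x'=0.2223;  (l²−L²−(e−x')²−y'²−z²)/2L = -0.1519
  γ=atan2(-0.3848,0.2223)=-1.0470;  ψ=arccos(-0.3418)=1.9196;  θ2=γ+ψ≈0.8726
φ3=240.0° → target in arm frame (0.1952, 0.0170)
  A cos θ + B sin θ = C:  -0.0852·cos θ + -0.3848·sin θ = 0.0172
  √(A²+B²)=0.3941;  θ3 = -1.7886+1.5271 ≈ -0.2615

θ₁ = 0.7855, θ₂ = 0.8726, θ₃ = -0.2615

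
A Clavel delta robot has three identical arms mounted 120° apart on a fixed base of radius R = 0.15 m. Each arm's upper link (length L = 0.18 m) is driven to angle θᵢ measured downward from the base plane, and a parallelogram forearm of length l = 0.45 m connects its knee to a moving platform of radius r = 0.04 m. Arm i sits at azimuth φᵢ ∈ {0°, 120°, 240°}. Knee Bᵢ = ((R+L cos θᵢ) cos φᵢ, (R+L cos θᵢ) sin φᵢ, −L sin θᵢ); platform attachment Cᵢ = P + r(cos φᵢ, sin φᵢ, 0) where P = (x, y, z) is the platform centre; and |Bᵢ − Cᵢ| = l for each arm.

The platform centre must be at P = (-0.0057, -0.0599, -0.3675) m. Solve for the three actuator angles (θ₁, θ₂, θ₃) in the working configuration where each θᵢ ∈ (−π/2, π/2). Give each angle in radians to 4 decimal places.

rotate P by −φ1: (-0.0057, -0.0599, -0.3675)
  A cos θ + B sin θ = C:  0.1157·cos θ + -0.3675·sin θ = 0.0502
  θ1 = atan2(B,A) + arccos(C/0.3853) = 0.1744
φ2=120.0° → target in arm frame (-0.0490, 0.0349)
  A cos θ + B sin θ = C:  0.1590·cos θ + -0.3675·sin θ = 0.0237
  γ=atan2(-0.3675,0.1590)=-1.1624;  ψ=arccos(0.0592)=1.5115;  θ2=γ+ψ≈0.3491
rotate P by −φ3: (0.0547, 0.0250, -0.3675)
  e−x'=0.0553;  (l²−L²−(e−x')²−y'²−z²)/2L = 0.0871
  θ3 = atan2(B,A) + arccos(C/0.3716) = -0.0873

θ₁ = 0.1744, θ₂ = 0.3491, θ₃ = -0.0873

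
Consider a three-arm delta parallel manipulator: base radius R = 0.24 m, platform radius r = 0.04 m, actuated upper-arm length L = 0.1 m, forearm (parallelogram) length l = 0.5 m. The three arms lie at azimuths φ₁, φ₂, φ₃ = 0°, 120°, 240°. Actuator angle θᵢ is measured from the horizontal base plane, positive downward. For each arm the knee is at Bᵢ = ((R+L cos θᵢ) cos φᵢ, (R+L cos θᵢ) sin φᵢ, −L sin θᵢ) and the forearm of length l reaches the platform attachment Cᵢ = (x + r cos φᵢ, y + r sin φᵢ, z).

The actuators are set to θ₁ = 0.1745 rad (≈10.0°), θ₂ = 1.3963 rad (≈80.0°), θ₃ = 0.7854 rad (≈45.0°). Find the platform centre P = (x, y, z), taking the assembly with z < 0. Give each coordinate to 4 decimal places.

(0.1052, -0.0630, -0.4742)

arm 1 at φ=0.0°: (R−r)+L cos θ1 = 0.2985;  O1 = (0.2985, 0.0000, -0.0174)
O2 = (0.2174·cos120.0°, 0.2174·sin120.0°, -0.0985) = (-0.1087, 0.1882, -0.0985)
φ3=240.0°: virtual centre (-0.1354, -0.2344, -0.0707), radius l
eliminate P² terms by subtracting sphere 1 from 2 and 3
linear system: -0.8143x+0.3765y = -0.0324−-0.1622z; -0.8677x+-0.4689y = -0.0111−-0.1067z
det = 0.7085;  x = 0.0274+-0.1641z,  y = -0.0270+0.0761z
quadratic in z: (1.0327)z²+(0.1196)z+(-0.1755)=0, √Δ=0.8597 → z ∈ {-0.4742, 0.3584}; z = -0.4742 (taking z<0)
x = 0.1052, y = -0.0630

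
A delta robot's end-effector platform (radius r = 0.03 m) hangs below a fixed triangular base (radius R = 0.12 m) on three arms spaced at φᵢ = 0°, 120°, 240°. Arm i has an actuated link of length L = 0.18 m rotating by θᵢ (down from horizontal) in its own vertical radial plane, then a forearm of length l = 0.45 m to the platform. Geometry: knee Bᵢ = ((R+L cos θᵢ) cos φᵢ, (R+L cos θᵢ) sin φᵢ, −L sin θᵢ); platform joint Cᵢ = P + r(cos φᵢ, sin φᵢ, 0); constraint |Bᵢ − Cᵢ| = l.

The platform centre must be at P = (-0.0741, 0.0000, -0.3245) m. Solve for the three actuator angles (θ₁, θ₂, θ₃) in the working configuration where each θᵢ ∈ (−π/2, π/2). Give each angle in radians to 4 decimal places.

θ₁ = 0.1747, θ₂ = -0.3492, θ₃ = -0.3492

arm 1 (φ=0.0°): x'=-0.0741, y'=0.0000
  A=0.1641, B=-0.3245, C=(l²−L²−A²−y'²−z²)/(2L)=0.1052
  γ=atan2(-0.3245,0.1641)=-1.1026;  ψ=arccos(0.2893)=1.2773;  θ1=γ+ψ≈0.1747
φ2=120.0° → target in arm frame (0.0370, 0.0642)
  A=0.0530, B=-0.3245, C=(l²−L²−A²−y'²−z²)/(2L)=0.1608
  γ=atan2(-0.3245,0.0530)=-1.4090;  ψ=arccos(0.4890)=1.0599;  θ2=γ+ψ≈-0.3492
rotate P by −φ3: (0.0371, -0.0642, -0.3245)
  e−x'=0.0529;  (l²−L²−(e−x')²−y'²−z²)/2L = 0.1608
  γ=atan2(-0.3245,0.0529)=-1.4090;  ψ=arccos(0.4890)=1.0599;  θ3=γ+ψ≈-0.3492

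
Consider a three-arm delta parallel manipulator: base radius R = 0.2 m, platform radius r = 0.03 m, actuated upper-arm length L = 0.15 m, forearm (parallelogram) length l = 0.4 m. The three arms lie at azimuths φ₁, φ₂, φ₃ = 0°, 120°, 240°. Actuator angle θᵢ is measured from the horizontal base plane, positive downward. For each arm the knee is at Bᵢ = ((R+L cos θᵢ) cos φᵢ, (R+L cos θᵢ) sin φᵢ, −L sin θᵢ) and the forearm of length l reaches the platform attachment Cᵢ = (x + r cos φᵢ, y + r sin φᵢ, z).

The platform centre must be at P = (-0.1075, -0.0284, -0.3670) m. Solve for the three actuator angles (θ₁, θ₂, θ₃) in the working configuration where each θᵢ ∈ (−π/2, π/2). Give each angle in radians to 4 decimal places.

θ₁ = 1.2219, θ₂ = 0.6109, θ₃ = 0.3490

φ1=0.0° → target in arm frame (-0.1075, -0.0284)
  A=0.2775, B=-0.3670, C=(l²−L²−A²−y'²−z²)/(2L)=-0.2500
  θ1 = atan2(B,A) + arccos(C/0.4601) = 1.2219
arm 2 (φ=120.0°): x'=0.0292, y'=0.1073
  A=0.1408, B=-0.3670, C=(l²−L²−A²−y'²−z²)/(2L)=-0.0951
  √(A²+B²)=0.3931;  θ2 = -1.2044+1.8152 ≈ 0.6109
rotate P by −φ3: (0.0783, -0.0789, -0.3670)
  A=0.0917, B=-0.3670, C=(l²−L²−A²−y'²−z²)/(2L)=-0.0394
  θ3 = atan2(B,A) + arccos(C/0.3783) = 0.3490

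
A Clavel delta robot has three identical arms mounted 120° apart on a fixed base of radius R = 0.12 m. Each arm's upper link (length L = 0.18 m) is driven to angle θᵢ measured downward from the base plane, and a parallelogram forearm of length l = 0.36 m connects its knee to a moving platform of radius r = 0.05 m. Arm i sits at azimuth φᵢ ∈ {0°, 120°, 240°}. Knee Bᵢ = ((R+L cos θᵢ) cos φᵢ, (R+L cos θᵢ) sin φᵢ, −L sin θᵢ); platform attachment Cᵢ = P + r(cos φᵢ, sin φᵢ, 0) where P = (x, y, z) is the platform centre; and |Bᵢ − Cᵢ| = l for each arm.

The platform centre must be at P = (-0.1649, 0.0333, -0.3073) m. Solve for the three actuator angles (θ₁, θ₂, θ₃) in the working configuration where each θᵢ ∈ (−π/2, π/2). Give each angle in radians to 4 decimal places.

arm 1 (φ=0.0°): x'=-0.1649, y'=0.0333
  e−x'=0.2349;  (l²−L²−(e−x')²−y'²−z²)/2L = -0.1487
  θ1 = atan2(B,A) + arccos(C/0.3868) = 1.0472
rotate P by −φ2: (0.1113, 0.1262, -0.3073)
  e−x'=-0.0413;  (l²−L²−(e−x')²−y'²−z²)/2L = -0.0413
  √(A²+B²)=0.3101;  θ2 = -1.7044+1.7043 ≈ -0.0001
arm 3 (φ=240.0°): x'=0.0536, y'=-0.1595
  e−x'=0.0164;  (l²−L²−(e−x')²−y'²−z²)/2L = -0.0637
  √(A²+B²)=0.3077;  θ3 = -1.5175+1.7793 ≈ 0.2618

θ₁ = 1.0472, θ₂ = -0.0001, θ₃ = 0.2618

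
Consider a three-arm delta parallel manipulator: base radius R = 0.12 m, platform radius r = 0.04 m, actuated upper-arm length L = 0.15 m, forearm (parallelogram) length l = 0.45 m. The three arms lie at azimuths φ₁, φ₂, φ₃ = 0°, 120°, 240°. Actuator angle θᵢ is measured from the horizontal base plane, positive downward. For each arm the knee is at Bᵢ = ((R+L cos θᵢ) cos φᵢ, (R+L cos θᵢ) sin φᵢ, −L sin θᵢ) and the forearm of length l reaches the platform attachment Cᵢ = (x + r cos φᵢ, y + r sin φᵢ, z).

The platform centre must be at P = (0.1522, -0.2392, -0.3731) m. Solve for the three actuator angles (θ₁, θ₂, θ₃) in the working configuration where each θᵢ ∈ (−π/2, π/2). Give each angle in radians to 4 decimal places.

arm 1 (φ=0.0°): x'=0.1522, y'=-0.2392
  A=-0.0722, B=-0.3731, C=(l²−L²−A²−y'²−z²)/(2L)=-0.0721
  θ1 = atan2(B,A) + arccos(C/0.3800) = -0.0002
arm 2 (φ=120.0°): x'=-0.2833, y'=-0.0122
  A cos θ + B sin θ = C:  0.3633·cos θ + -0.3731·sin θ = -0.3044
  γ=atan2(-0.3731,0.3633)=-0.7988;  ψ=arccos(-0.5845)=2.1950;  θ2=γ+ψ≈1.3963
rotate P by −φ3: (0.1311, 0.2514, -0.3731)
  A cos θ + B sin θ = C:  -0.0511·cos θ + -0.3731·sin θ = -0.0834
  √(A²+B²)=0.3766;  θ3 = -1.7068+1.7941 ≈ 0.0873

θ₁ = -0.0002, θ₂ = 1.3963, θ₃ = 0.0873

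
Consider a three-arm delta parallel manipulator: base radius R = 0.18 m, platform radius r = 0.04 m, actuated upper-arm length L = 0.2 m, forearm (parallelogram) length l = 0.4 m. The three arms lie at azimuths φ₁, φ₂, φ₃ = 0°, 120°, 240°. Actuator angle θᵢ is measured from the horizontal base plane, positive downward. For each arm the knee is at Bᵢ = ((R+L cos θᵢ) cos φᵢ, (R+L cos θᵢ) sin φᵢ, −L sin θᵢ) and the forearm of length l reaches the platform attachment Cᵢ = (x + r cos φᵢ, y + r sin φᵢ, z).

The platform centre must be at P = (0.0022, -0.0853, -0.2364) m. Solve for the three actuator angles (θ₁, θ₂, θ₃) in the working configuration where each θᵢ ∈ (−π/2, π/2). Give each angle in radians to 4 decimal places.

arm 1 (φ=0.0°): x'=0.0022, y'=-0.0853
  A=0.1378, B=-0.2364, C=(l²−L²−A²−y'²−z²)/(2L)=0.0946
  √(A²+B²)=0.2736;  θ1 = -1.0430+1.2177 ≈ 0.1747
rotate P by −φ2: (-0.0750, 0.0407, -0.2364)
  e−x'=0.2150;  (l²−L²−(e−x')²−y'²−z²)/2L = 0.0406
  √(A²+B²)=0.3195;  θ2 = -0.8328+1.4434 ≈ 0.6105
φ3=240.0° → target in arm frame (0.0728, 0.0446)
  A cos θ + B sin θ = C:  0.0672·cos θ + -0.2364·sin θ = 0.1440
  γ=atan2(-0.2364,0.0672)=-1.2937;  ψ=arccos(0.5860)=0.9447;  θ3=γ+ψ≈-0.3491

θ₁ = 0.1747, θ₂ = 0.6105, θ₃ = -0.3491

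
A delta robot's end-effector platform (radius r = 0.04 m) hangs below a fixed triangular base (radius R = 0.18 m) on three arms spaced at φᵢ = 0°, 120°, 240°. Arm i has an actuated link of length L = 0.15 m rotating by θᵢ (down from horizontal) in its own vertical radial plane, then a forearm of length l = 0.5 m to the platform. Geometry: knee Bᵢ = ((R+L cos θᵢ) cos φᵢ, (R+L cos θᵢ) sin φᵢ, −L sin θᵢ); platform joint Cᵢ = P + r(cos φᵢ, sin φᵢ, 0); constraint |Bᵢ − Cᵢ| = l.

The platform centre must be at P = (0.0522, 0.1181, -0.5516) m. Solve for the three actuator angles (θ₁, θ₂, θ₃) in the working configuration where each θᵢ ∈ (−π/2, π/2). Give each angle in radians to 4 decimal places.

φ1=0.0° → target in arm frame (0.0522, 0.1181)
  A=0.0878, B=-0.5516, C=(l²−L²−A²−y'²−z²)/(2L)=-0.3281
  √(A²+B²)=0.5585;  θ1 = -1.4129+2.1986 ≈ 0.7856
φ2=120.0° → target in arm frame (0.0762, -0.1043)
  A cos θ + B sin θ = C:  0.0638·cos θ + -0.5516·sin θ = -0.3057
  γ=atan2(-0.5516,0.0638)=-1.4556;  ψ=arccos(-0.5505)=2.1538;  θ2=γ+ψ≈0.6982
arm 3 (φ=240.0°): x'=-0.1284, y'=-0.0138
  A=0.2684, B=-0.5516, C=(l²−L²−A²−y'²−z²)/(2L)=-0.4966
  θ3 = atan2(B,A) + arccos(C/0.6134) = 1.3962

θ₁ = 0.7856, θ₂ = 0.6982, θ₃ = 1.3962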